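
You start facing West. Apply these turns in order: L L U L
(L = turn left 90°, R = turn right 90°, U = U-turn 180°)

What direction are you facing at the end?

Answer: Final heading: South

Derivation:
Start: West
  L (left (90° counter-clockwise)) -> South
  L (left (90° counter-clockwise)) -> East
  U (U-turn (180°)) -> West
  L (left (90° counter-clockwise)) -> South
Final: South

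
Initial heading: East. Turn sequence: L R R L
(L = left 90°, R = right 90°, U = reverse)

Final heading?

Start: East
  L (left (90° counter-clockwise)) -> North
  R (right (90° clockwise)) -> East
  R (right (90° clockwise)) -> South
  L (left (90° counter-clockwise)) -> East
Final: East

Answer: Final heading: East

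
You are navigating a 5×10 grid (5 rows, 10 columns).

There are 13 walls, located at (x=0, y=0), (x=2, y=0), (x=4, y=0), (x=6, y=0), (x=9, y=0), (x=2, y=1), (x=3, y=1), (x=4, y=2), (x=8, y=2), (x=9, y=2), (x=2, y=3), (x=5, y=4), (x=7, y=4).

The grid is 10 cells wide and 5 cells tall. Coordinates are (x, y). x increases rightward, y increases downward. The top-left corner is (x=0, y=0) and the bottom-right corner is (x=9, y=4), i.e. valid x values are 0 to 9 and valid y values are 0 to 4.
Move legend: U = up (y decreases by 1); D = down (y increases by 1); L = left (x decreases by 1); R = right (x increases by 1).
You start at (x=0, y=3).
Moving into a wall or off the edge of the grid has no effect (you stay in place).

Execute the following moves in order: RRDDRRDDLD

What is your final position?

Start: (x=0, y=3)
  R (right): (x=0, y=3) -> (x=1, y=3)
  R (right): blocked, stay at (x=1, y=3)
  D (down): (x=1, y=3) -> (x=1, y=4)
  D (down): blocked, stay at (x=1, y=4)
  R (right): (x=1, y=4) -> (x=2, y=4)
  R (right): (x=2, y=4) -> (x=3, y=4)
  D (down): blocked, stay at (x=3, y=4)
  D (down): blocked, stay at (x=3, y=4)
  L (left): (x=3, y=4) -> (x=2, y=4)
  D (down): blocked, stay at (x=2, y=4)
Final: (x=2, y=4)

Answer: Final position: (x=2, y=4)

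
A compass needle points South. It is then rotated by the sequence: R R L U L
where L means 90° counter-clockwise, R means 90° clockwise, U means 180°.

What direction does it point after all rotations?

Answer: Final heading: North

Derivation:
Start: South
  R (right (90° clockwise)) -> West
  R (right (90° clockwise)) -> North
  L (left (90° counter-clockwise)) -> West
  U (U-turn (180°)) -> East
  L (left (90° counter-clockwise)) -> North
Final: North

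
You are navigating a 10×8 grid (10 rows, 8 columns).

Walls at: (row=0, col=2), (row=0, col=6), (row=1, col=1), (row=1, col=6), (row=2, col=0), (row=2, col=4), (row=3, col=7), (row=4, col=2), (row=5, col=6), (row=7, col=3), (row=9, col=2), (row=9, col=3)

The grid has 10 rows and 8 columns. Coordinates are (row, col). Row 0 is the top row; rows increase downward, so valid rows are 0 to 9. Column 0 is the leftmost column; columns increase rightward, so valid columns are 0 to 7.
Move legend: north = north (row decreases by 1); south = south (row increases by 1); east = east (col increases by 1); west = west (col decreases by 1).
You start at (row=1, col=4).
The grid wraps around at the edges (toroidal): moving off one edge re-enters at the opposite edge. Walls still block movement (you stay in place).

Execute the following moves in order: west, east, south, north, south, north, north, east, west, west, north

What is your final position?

Answer: Final position: (row=8, col=4)

Derivation:
Start: (row=1, col=4)
  west (west): (row=1, col=4) -> (row=1, col=3)
  east (east): (row=1, col=3) -> (row=1, col=4)
  south (south): blocked, stay at (row=1, col=4)
  north (north): (row=1, col=4) -> (row=0, col=4)
  south (south): (row=0, col=4) -> (row=1, col=4)
  north (north): (row=1, col=4) -> (row=0, col=4)
  north (north): (row=0, col=4) -> (row=9, col=4)
  east (east): (row=9, col=4) -> (row=9, col=5)
  west (west): (row=9, col=5) -> (row=9, col=4)
  west (west): blocked, stay at (row=9, col=4)
  north (north): (row=9, col=4) -> (row=8, col=4)
Final: (row=8, col=4)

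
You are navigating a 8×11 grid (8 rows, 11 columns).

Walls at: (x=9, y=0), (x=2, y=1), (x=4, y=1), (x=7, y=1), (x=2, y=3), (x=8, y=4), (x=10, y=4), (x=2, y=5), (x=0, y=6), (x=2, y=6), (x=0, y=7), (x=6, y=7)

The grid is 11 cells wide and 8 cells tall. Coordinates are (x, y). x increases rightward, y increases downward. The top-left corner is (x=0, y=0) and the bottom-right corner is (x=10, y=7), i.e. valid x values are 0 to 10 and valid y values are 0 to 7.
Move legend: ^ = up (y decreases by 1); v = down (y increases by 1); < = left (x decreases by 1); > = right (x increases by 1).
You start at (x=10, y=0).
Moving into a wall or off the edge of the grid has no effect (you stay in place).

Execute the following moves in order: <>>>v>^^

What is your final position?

Start: (x=10, y=0)
  < (left): blocked, stay at (x=10, y=0)
  [×3]> (right): blocked, stay at (x=10, y=0)
  v (down): (x=10, y=0) -> (x=10, y=1)
  > (right): blocked, stay at (x=10, y=1)
  ^ (up): (x=10, y=1) -> (x=10, y=0)
  ^ (up): blocked, stay at (x=10, y=0)
Final: (x=10, y=0)

Answer: Final position: (x=10, y=0)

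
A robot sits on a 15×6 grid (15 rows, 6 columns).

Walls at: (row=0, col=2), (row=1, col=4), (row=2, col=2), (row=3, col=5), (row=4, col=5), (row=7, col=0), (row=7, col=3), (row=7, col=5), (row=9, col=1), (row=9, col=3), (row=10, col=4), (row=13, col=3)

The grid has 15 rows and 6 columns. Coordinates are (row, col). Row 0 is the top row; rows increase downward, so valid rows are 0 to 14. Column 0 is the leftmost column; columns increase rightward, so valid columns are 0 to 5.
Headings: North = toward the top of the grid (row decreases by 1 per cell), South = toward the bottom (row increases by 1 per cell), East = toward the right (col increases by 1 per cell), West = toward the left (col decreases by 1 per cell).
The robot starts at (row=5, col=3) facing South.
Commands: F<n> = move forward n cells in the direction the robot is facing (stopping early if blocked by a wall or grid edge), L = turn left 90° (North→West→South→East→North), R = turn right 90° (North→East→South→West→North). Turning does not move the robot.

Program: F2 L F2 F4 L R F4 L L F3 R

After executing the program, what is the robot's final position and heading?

Start: (row=5, col=3), facing South
  F2: move forward 1/2 (blocked), now at (row=6, col=3)
  L: turn left, now facing East
  F2: move forward 2, now at (row=6, col=5)
  F4: move forward 0/4 (blocked), now at (row=6, col=5)
  L: turn left, now facing North
  R: turn right, now facing East
  F4: move forward 0/4 (blocked), now at (row=6, col=5)
  L: turn left, now facing North
  L: turn left, now facing West
  F3: move forward 3, now at (row=6, col=2)
  R: turn right, now facing North
Final: (row=6, col=2), facing North

Answer: Final position: (row=6, col=2), facing North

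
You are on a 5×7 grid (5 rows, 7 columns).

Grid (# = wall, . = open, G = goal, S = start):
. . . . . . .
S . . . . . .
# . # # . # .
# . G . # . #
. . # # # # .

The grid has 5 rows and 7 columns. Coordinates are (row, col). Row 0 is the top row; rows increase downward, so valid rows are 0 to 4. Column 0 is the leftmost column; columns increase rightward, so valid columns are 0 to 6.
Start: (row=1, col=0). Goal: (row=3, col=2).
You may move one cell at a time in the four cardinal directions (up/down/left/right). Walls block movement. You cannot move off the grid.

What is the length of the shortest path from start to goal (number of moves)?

BFS from (row=1, col=0) until reaching (row=3, col=2):
  Distance 0: (row=1, col=0)
  Distance 1: (row=0, col=0), (row=1, col=1)
  Distance 2: (row=0, col=1), (row=1, col=2), (row=2, col=1)
  Distance 3: (row=0, col=2), (row=1, col=3), (row=3, col=1)
  Distance 4: (row=0, col=3), (row=1, col=4), (row=3, col=2), (row=4, col=1)  <- goal reached here
One shortest path (4 moves): (row=1, col=0) -> (row=1, col=1) -> (row=2, col=1) -> (row=3, col=1) -> (row=3, col=2)

Answer: Shortest path length: 4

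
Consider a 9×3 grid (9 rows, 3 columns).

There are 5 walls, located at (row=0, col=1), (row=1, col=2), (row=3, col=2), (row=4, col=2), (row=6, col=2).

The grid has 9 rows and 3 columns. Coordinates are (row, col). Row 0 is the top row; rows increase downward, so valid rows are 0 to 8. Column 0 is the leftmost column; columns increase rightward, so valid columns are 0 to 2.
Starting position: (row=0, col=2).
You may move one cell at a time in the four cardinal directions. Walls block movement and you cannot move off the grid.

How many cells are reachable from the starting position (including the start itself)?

BFS flood-fill from (row=0, col=2):
  Distance 0: (row=0, col=2)
Total reachable: 1 (grid has 22 open cells total)

Answer: Reachable cells: 1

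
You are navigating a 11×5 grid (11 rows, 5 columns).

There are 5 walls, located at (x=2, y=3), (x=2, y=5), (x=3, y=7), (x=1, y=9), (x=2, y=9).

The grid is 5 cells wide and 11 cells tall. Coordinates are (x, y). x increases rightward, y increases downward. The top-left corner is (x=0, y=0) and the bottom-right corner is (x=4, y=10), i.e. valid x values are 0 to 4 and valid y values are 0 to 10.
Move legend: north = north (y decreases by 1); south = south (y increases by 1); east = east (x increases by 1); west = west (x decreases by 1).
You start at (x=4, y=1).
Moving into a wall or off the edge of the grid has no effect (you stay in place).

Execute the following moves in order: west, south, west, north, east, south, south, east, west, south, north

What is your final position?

Answer: Final position: (x=3, y=3)

Derivation:
Start: (x=4, y=1)
  west (west): (x=4, y=1) -> (x=3, y=1)
  south (south): (x=3, y=1) -> (x=3, y=2)
  west (west): (x=3, y=2) -> (x=2, y=2)
  north (north): (x=2, y=2) -> (x=2, y=1)
  east (east): (x=2, y=1) -> (x=3, y=1)
  south (south): (x=3, y=1) -> (x=3, y=2)
  south (south): (x=3, y=2) -> (x=3, y=3)
  east (east): (x=3, y=3) -> (x=4, y=3)
  west (west): (x=4, y=3) -> (x=3, y=3)
  south (south): (x=3, y=3) -> (x=3, y=4)
  north (north): (x=3, y=4) -> (x=3, y=3)
Final: (x=3, y=3)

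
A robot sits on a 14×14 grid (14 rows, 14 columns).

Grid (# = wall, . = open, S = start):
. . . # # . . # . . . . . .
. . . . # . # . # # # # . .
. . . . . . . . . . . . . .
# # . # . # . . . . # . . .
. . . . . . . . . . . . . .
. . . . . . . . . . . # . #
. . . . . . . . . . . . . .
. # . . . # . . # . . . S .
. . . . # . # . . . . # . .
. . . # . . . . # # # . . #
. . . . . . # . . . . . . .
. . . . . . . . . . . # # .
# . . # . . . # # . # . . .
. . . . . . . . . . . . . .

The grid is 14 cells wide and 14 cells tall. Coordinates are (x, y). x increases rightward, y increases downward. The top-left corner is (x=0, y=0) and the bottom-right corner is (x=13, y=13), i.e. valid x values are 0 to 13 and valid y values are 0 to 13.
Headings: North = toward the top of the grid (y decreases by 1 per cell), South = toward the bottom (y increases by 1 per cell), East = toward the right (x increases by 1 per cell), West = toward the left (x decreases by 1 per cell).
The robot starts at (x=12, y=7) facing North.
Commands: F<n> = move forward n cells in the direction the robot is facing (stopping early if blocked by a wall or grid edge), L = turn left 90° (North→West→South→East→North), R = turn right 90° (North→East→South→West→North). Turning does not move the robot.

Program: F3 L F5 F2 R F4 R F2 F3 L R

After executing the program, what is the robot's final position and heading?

Start: (x=12, y=7), facing North
  F3: move forward 3, now at (x=12, y=4)
  L: turn left, now facing West
  F5: move forward 5, now at (x=7, y=4)
  F2: move forward 2, now at (x=5, y=4)
  R: turn right, now facing North
  F4: move forward 0/4 (blocked), now at (x=5, y=4)
  R: turn right, now facing East
  F2: move forward 2, now at (x=7, y=4)
  F3: move forward 3, now at (x=10, y=4)
  L: turn left, now facing North
  R: turn right, now facing East
Final: (x=10, y=4), facing East

Answer: Final position: (x=10, y=4), facing East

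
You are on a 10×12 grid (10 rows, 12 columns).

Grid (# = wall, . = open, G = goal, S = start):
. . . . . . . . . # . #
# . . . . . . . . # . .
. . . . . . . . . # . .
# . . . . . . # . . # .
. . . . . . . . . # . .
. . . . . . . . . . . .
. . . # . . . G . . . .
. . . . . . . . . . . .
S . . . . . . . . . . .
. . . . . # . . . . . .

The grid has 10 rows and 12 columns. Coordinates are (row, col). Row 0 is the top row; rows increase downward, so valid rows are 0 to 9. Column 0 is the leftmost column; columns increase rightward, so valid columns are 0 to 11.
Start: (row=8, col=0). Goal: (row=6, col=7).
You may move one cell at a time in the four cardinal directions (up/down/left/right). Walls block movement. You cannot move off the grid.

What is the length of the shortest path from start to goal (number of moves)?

Answer: Shortest path length: 9

Derivation:
BFS from (row=8, col=0) until reaching (row=6, col=7):
  Distance 0: (row=8, col=0)
  Distance 1: (row=7, col=0), (row=8, col=1), (row=9, col=0)
  Distance 2: (row=6, col=0), (row=7, col=1), (row=8, col=2), (row=9, col=1)
  Distance 3: (row=5, col=0), (row=6, col=1), (row=7, col=2), (row=8, col=3), (row=9, col=2)
  Distance 4: (row=4, col=0), (row=5, col=1), (row=6, col=2), (row=7, col=3), (row=8, col=4), (row=9, col=3)
  Distance 5: (row=4, col=1), (row=5, col=2), (row=7, col=4), (row=8, col=5), (row=9, col=4)
  Distance 6: (row=3, col=1), (row=4, col=2), (row=5, col=3), (row=6, col=4), (row=7, col=5), (row=8, col=6)
  Distance 7: (row=2, col=1), (row=3, col=2), (row=4, col=3), (row=5, col=4), (row=6, col=5), (row=7, col=6), (row=8, col=7), (row=9, col=6)
  Distance 8: (row=1, col=1), (row=2, col=0), (row=2, col=2), (row=3, col=3), (row=4, col=4), (row=5, col=5), (row=6, col=6), (row=7, col=7), (row=8, col=8), (row=9, col=7)
  Distance 9: (row=0, col=1), (row=1, col=2), (row=2, col=3), (row=3, col=4), (row=4, col=5), (row=5, col=6), (row=6, col=7), (row=7, col=8), (row=8, col=9), (row=9, col=8)  <- goal reached here
One shortest path (9 moves): (row=8, col=0) -> (row=8, col=1) -> (row=8, col=2) -> (row=8, col=3) -> (row=8, col=4) -> (row=8, col=5) -> (row=8, col=6) -> (row=8, col=7) -> (row=7, col=7) -> (row=6, col=7)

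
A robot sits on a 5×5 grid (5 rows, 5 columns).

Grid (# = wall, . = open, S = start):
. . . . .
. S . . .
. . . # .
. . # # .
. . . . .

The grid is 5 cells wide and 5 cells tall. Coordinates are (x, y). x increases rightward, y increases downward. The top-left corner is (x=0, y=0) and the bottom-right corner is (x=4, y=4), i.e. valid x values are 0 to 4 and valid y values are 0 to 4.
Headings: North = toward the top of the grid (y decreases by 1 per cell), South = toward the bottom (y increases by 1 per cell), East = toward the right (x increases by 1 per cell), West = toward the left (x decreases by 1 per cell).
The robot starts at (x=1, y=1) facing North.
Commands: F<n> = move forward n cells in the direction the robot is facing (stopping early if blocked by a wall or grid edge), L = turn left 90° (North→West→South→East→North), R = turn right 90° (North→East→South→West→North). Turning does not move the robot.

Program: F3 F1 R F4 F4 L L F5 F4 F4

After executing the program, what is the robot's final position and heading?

Start: (x=1, y=1), facing North
  F3: move forward 1/3 (blocked), now at (x=1, y=0)
  F1: move forward 0/1 (blocked), now at (x=1, y=0)
  R: turn right, now facing East
  F4: move forward 3/4 (blocked), now at (x=4, y=0)
  F4: move forward 0/4 (blocked), now at (x=4, y=0)
  L: turn left, now facing North
  L: turn left, now facing West
  F5: move forward 4/5 (blocked), now at (x=0, y=0)
  F4: move forward 0/4 (blocked), now at (x=0, y=0)
  F4: move forward 0/4 (blocked), now at (x=0, y=0)
Final: (x=0, y=0), facing West

Answer: Final position: (x=0, y=0), facing West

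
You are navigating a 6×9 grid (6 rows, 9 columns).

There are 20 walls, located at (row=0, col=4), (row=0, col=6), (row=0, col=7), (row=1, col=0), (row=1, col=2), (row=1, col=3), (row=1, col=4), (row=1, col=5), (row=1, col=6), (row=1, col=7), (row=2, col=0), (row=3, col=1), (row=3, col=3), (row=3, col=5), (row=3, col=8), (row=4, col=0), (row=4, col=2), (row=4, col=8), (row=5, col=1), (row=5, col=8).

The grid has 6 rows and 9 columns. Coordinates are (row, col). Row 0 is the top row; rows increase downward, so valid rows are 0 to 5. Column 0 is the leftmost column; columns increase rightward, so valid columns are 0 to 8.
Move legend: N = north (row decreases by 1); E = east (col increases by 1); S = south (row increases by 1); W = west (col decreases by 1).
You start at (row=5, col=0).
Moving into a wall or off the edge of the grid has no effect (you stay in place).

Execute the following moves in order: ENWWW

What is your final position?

Start: (row=5, col=0)
  E (east): blocked, stay at (row=5, col=0)
  N (north): blocked, stay at (row=5, col=0)
  [×3]W (west): blocked, stay at (row=5, col=0)
Final: (row=5, col=0)

Answer: Final position: (row=5, col=0)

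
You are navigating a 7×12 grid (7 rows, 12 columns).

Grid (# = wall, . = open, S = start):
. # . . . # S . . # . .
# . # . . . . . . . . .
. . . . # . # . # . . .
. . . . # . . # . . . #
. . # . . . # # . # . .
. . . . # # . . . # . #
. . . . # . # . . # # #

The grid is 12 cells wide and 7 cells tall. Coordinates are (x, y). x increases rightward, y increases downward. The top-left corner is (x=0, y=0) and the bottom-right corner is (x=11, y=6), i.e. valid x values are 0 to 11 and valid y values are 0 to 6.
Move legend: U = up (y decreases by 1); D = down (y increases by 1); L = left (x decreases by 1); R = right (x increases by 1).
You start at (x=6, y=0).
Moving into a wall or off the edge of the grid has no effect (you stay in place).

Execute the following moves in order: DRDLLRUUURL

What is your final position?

Start: (x=6, y=0)
  D (down): (x=6, y=0) -> (x=6, y=1)
  R (right): (x=6, y=1) -> (x=7, y=1)
  D (down): (x=7, y=1) -> (x=7, y=2)
  L (left): blocked, stay at (x=7, y=2)
  L (left): blocked, stay at (x=7, y=2)
  R (right): blocked, stay at (x=7, y=2)
  U (up): (x=7, y=2) -> (x=7, y=1)
  U (up): (x=7, y=1) -> (x=7, y=0)
  U (up): blocked, stay at (x=7, y=0)
  R (right): (x=7, y=0) -> (x=8, y=0)
  L (left): (x=8, y=0) -> (x=7, y=0)
Final: (x=7, y=0)

Answer: Final position: (x=7, y=0)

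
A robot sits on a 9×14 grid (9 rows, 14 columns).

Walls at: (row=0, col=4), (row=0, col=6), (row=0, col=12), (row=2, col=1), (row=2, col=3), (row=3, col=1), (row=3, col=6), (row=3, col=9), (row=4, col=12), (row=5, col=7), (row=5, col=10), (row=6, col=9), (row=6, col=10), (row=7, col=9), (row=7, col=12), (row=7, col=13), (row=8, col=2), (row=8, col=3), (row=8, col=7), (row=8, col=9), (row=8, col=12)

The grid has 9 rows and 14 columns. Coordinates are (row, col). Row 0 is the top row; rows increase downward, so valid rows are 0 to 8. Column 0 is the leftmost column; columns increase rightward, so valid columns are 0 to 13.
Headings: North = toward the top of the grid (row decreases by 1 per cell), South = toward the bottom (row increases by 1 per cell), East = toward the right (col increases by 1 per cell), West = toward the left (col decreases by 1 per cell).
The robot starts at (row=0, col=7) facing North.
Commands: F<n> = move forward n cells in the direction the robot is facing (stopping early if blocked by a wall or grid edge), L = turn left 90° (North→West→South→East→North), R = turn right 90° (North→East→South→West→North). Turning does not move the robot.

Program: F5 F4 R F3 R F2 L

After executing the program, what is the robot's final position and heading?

Answer: Final position: (row=2, col=10), facing East

Derivation:
Start: (row=0, col=7), facing North
  F5: move forward 0/5 (blocked), now at (row=0, col=7)
  F4: move forward 0/4 (blocked), now at (row=0, col=7)
  R: turn right, now facing East
  F3: move forward 3, now at (row=0, col=10)
  R: turn right, now facing South
  F2: move forward 2, now at (row=2, col=10)
  L: turn left, now facing East
Final: (row=2, col=10), facing East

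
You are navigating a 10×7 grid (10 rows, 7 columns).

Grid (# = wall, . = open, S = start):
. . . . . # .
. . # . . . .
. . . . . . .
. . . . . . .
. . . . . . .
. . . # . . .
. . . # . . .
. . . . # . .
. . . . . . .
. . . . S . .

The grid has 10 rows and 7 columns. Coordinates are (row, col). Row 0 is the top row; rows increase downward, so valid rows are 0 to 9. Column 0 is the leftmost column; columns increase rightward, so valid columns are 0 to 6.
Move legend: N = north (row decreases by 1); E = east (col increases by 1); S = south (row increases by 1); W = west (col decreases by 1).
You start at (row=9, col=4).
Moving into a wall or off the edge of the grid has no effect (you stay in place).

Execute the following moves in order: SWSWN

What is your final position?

Answer: Final position: (row=8, col=2)

Derivation:
Start: (row=9, col=4)
  S (south): blocked, stay at (row=9, col=4)
  W (west): (row=9, col=4) -> (row=9, col=3)
  S (south): blocked, stay at (row=9, col=3)
  W (west): (row=9, col=3) -> (row=9, col=2)
  N (north): (row=9, col=2) -> (row=8, col=2)
Final: (row=8, col=2)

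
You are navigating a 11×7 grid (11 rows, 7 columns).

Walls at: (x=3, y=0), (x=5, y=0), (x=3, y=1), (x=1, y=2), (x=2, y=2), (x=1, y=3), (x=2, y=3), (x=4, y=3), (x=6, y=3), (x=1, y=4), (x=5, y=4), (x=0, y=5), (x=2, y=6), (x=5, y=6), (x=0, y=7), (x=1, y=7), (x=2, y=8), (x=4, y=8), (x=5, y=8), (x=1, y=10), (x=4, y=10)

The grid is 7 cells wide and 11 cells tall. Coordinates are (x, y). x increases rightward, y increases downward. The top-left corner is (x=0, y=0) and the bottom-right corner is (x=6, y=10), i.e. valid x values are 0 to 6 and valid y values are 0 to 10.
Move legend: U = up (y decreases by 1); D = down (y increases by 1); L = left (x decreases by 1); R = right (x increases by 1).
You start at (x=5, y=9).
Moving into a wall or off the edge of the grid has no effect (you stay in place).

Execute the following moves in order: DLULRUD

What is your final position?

Start: (x=5, y=9)
  D (down): (x=5, y=9) -> (x=5, y=10)
  L (left): blocked, stay at (x=5, y=10)
  U (up): (x=5, y=10) -> (x=5, y=9)
  L (left): (x=5, y=9) -> (x=4, y=9)
  R (right): (x=4, y=9) -> (x=5, y=9)
  U (up): blocked, stay at (x=5, y=9)
  D (down): (x=5, y=9) -> (x=5, y=10)
Final: (x=5, y=10)

Answer: Final position: (x=5, y=10)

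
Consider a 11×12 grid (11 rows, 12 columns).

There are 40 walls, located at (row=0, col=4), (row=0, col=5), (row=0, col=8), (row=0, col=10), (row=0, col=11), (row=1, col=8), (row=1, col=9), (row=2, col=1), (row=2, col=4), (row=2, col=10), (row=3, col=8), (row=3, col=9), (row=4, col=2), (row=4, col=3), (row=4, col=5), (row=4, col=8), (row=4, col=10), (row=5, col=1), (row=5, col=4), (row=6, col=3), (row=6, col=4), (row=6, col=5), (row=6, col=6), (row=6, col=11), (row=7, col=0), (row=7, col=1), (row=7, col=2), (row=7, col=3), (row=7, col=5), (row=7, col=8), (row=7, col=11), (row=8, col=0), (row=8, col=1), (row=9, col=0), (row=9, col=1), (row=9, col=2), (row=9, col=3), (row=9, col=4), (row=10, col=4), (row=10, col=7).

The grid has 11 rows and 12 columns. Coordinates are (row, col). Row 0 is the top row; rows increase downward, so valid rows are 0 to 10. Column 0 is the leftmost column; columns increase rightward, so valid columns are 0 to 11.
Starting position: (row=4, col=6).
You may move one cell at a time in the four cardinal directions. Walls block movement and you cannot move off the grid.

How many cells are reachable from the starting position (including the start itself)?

Answer: Reachable cells: 87

Derivation:
BFS flood-fill from (row=4, col=6):
  Distance 0: (row=4, col=6)
  Distance 1: (row=3, col=6), (row=4, col=7), (row=5, col=6)
  Distance 2: (row=2, col=6), (row=3, col=5), (row=3, col=7), (row=5, col=5), (row=5, col=7)
  Distance 3: (row=1, col=6), (row=2, col=5), (row=2, col=7), (row=3, col=4), (row=5, col=8), (row=6, col=7)
  Distance 4: (row=0, col=6), (row=1, col=5), (row=1, col=7), (row=2, col=8), (row=3, col=3), (row=4, col=4), (row=5, col=9), (row=6, col=8), (row=7, col=7)
  Distance 5: (row=0, col=7), (row=1, col=4), (row=2, col=3), (row=2, col=9), (row=3, col=2), (row=4, col=9), (row=5, col=10), (row=6, col=9), (row=7, col=6), (row=8, col=7)
  Distance 6: (row=1, col=3), (row=2, col=2), (row=3, col=1), (row=5, col=11), (row=6, col=10), (row=7, col=9), (row=8, col=6), (row=8, col=8), (row=9, col=7)
  Distance 7: (row=0, col=3), (row=1, col=2), (row=3, col=0), (row=4, col=1), (row=4, col=11), (row=7, col=10), (row=8, col=5), (row=8, col=9), (row=9, col=6), (row=9, col=8)
  Distance 8: (row=0, col=2), (row=1, col=1), (row=2, col=0), (row=3, col=11), (row=4, col=0), (row=8, col=4), (row=8, col=10), (row=9, col=5), (row=9, col=9), (row=10, col=6), (row=10, col=8)
  Distance 9: (row=0, col=1), (row=1, col=0), (row=2, col=11), (row=3, col=10), (row=5, col=0), (row=7, col=4), (row=8, col=3), (row=8, col=11), (row=9, col=10), (row=10, col=5), (row=10, col=9)
  Distance 10: (row=0, col=0), (row=1, col=11), (row=6, col=0), (row=8, col=2), (row=9, col=11), (row=10, col=10)
  Distance 11: (row=1, col=10), (row=6, col=1), (row=10, col=11)
  Distance 12: (row=6, col=2)
  Distance 13: (row=5, col=2)
  Distance 14: (row=5, col=3)
Total reachable: 87 (grid has 92 open cells total)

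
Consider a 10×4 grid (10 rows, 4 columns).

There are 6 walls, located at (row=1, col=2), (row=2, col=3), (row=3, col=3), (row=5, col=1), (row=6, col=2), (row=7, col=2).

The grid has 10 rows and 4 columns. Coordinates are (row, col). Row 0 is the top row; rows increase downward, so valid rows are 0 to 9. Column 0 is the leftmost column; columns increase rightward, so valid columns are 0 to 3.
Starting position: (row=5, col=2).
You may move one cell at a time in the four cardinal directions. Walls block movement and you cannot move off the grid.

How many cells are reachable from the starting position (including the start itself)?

BFS flood-fill from (row=5, col=2):
  Distance 0: (row=5, col=2)
  Distance 1: (row=4, col=2), (row=5, col=3)
  Distance 2: (row=3, col=2), (row=4, col=1), (row=4, col=3), (row=6, col=3)
  Distance 3: (row=2, col=2), (row=3, col=1), (row=4, col=0), (row=7, col=3)
  Distance 4: (row=2, col=1), (row=3, col=0), (row=5, col=0), (row=8, col=3)
  Distance 5: (row=1, col=1), (row=2, col=0), (row=6, col=0), (row=8, col=2), (row=9, col=3)
  Distance 6: (row=0, col=1), (row=1, col=0), (row=6, col=1), (row=7, col=0), (row=8, col=1), (row=9, col=2)
  Distance 7: (row=0, col=0), (row=0, col=2), (row=7, col=1), (row=8, col=0), (row=9, col=1)
  Distance 8: (row=0, col=3), (row=9, col=0)
  Distance 9: (row=1, col=3)
Total reachable: 34 (grid has 34 open cells total)

Answer: Reachable cells: 34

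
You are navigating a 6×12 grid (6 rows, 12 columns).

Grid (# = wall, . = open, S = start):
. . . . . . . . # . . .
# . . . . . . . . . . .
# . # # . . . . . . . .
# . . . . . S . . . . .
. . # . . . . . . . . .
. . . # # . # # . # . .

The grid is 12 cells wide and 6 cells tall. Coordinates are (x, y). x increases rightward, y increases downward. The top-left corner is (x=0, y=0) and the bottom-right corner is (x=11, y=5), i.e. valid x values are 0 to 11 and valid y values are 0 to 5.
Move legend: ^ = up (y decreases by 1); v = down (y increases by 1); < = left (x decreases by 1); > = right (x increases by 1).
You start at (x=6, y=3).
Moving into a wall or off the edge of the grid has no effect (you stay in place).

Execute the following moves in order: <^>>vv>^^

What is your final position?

Start: (x=6, y=3)
  < (left): (x=6, y=3) -> (x=5, y=3)
  ^ (up): (x=5, y=3) -> (x=5, y=2)
  > (right): (x=5, y=2) -> (x=6, y=2)
  > (right): (x=6, y=2) -> (x=7, y=2)
  v (down): (x=7, y=2) -> (x=7, y=3)
  v (down): (x=7, y=3) -> (x=7, y=4)
  > (right): (x=7, y=4) -> (x=8, y=4)
  ^ (up): (x=8, y=4) -> (x=8, y=3)
  ^ (up): (x=8, y=3) -> (x=8, y=2)
Final: (x=8, y=2)

Answer: Final position: (x=8, y=2)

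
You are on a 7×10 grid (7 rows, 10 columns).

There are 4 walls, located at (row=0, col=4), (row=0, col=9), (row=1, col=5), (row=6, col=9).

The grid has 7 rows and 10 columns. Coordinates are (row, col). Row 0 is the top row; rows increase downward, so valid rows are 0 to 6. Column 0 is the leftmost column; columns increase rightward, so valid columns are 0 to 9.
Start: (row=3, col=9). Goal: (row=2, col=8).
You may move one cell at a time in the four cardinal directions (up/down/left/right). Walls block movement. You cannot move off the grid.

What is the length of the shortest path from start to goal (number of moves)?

BFS from (row=3, col=9) until reaching (row=2, col=8):
  Distance 0: (row=3, col=9)
  Distance 1: (row=2, col=9), (row=3, col=8), (row=4, col=9)
  Distance 2: (row=1, col=9), (row=2, col=8), (row=3, col=7), (row=4, col=8), (row=5, col=9)  <- goal reached here
One shortest path (2 moves): (row=3, col=9) -> (row=3, col=8) -> (row=2, col=8)

Answer: Shortest path length: 2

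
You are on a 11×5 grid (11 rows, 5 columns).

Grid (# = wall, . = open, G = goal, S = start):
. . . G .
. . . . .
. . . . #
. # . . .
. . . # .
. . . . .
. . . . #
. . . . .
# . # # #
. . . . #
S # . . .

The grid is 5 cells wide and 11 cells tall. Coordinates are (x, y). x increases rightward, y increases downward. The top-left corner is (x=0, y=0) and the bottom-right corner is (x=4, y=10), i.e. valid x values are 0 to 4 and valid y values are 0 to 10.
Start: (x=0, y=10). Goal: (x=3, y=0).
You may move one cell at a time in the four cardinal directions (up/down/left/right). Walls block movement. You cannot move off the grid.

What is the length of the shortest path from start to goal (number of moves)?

BFS from (x=0, y=10) until reaching (x=3, y=0):
  Distance 0: (x=0, y=10)
  Distance 1: (x=0, y=9)
  Distance 2: (x=1, y=9)
  Distance 3: (x=1, y=8), (x=2, y=9)
  Distance 4: (x=1, y=7), (x=3, y=9), (x=2, y=10)
  Distance 5: (x=1, y=6), (x=0, y=7), (x=2, y=7), (x=3, y=10)
  Distance 6: (x=1, y=5), (x=0, y=6), (x=2, y=6), (x=3, y=7), (x=4, y=10)
  Distance 7: (x=1, y=4), (x=0, y=5), (x=2, y=5), (x=3, y=6), (x=4, y=7)
  Distance 8: (x=0, y=4), (x=2, y=4), (x=3, y=5)
  Distance 9: (x=0, y=3), (x=2, y=3), (x=4, y=5)
  Distance 10: (x=0, y=2), (x=2, y=2), (x=3, y=3), (x=4, y=4)
  Distance 11: (x=0, y=1), (x=2, y=1), (x=1, y=2), (x=3, y=2), (x=4, y=3)
  Distance 12: (x=0, y=0), (x=2, y=0), (x=1, y=1), (x=3, y=1)
  Distance 13: (x=1, y=0), (x=3, y=0), (x=4, y=1)  <- goal reached here
One shortest path (13 moves): (x=0, y=10) -> (x=0, y=9) -> (x=1, y=9) -> (x=1, y=8) -> (x=1, y=7) -> (x=2, y=7) -> (x=2, y=6) -> (x=2, y=5) -> (x=2, y=4) -> (x=2, y=3) -> (x=3, y=3) -> (x=3, y=2) -> (x=3, y=1) -> (x=3, y=0)

Answer: Shortest path length: 13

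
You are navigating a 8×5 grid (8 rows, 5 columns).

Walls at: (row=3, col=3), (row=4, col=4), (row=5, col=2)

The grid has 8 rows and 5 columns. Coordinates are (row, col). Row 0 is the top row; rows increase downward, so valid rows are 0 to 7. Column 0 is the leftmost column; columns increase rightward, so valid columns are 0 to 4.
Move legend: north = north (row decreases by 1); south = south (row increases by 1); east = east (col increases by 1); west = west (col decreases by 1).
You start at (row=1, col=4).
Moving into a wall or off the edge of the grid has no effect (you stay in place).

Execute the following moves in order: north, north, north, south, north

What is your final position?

Answer: Final position: (row=0, col=4)

Derivation:
Start: (row=1, col=4)
  north (north): (row=1, col=4) -> (row=0, col=4)
  north (north): blocked, stay at (row=0, col=4)
  north (north): blocked, stay at (row=0, col=4)
  south (south): (row=0, col=4) -> (row=1, col=4)
  north (north): (row=1, col=4) -> (row=0, col=4)
Final: (row=0, col=4)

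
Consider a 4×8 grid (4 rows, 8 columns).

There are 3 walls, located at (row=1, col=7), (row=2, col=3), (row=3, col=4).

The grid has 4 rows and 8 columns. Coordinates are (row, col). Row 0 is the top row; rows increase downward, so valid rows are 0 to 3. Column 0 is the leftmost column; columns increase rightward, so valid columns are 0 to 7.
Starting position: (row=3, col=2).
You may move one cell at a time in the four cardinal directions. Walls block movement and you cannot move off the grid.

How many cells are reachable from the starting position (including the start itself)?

Answer: Reachable cells: 29

Derivation:
BFS flood-fill from (row=3, col=2):
  Distance 0: (row=3, col=2)
  Distance 1: (row=2, col=2), (row=3, col=1), (row=3, col=3)
  Distance 2: (row=1, col=2), (row=2, col=1), (row=3, col=0)
  Distance 3: (row=0, col=2), (row=1, col=1), (row=1, col=3), (row=2, col=0)
  Distance 4: (row=0, col=1), (row=0, col=3), (row=1, col=0), (row=1, col=4)
  Distance 5: (row=0, col=0), (row=0, col=4), (row=1, col=5), (row=2, col=4)
  Distance 6: (row=0, col=5), (row=1, col=6), (row=2, col=5)
  Distance 7: (row=0, col=6), (row=2, col=6), (row=3, col=5)
  Distance 8: (row=0, col=7), (row=2, col=7), (row=3, col=6)
  Distance 9: (row=3, col=7)
Total reachable: 29 (grid has 29 open cells total)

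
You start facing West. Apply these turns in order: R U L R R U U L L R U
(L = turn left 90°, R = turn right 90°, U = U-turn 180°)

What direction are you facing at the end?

Answer: Final heading: North

Derivation:
Start: West
  R (right (90° clockwise)) -> North
  U (U-turn (180°)) -> South
  L (left (90° counter-clockwise)) -> East
  R (right (90° clockwise)) -> South
  R (right (90° clockwise)) -> West
  U (U-turn (180°)) -> East
  U (U-turn (180°)) -> West
  L (left (90° counter-clockwise)) -> South
  L (left (90° counter-clockwise)) -> East
  R (right (90° clockwise)) -> South
  U (U-turn (180°)) -> North
Final: North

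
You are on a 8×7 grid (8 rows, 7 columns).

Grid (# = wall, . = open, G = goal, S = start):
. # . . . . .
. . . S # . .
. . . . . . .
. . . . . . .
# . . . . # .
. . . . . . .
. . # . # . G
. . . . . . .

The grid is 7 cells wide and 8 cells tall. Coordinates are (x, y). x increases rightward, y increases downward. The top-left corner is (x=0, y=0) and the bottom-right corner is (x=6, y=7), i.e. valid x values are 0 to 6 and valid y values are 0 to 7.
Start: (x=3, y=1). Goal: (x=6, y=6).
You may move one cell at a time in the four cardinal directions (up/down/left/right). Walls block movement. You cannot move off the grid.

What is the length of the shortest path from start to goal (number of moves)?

BFS from (x=3, y=1) until reaching (x=6, y=6):
  Distance 0: (x=3, y=1)
  Distance 1: (x=3, y=0), (x=2, y=1), (x=3, y=2)
  Distance 2: (x=2, y=0), (x=4, y=0), (x=1, y=1), (x=2, y=2), (x=4, y=2), (x=3, y=3)
  Distance 3: (x=5, y=0), (x=0, y=1), (x=1, y=2), (x=5, y=2), (x=2, y=3), (x=4, y=3), (x=3, y=4)
  Distance 4: (x=0, y=0), (x=6, y=0), (x=5, y=1), (x=0, y=2), (x=6, y=2), (x=1, y=3), (x=5, y=3), (x=2, y=4), (x=4, y=4), (x=3, y=5)
  Distance 5: (x=6, y=1), (x=0, y=3), (x=6, y=3), (x=1, y=4), (x=2, y=5), (x=4, y=5), (x=3, y=6)
  Distance 6: (x=6, y=4), (x=1, y=5), (x=5, y=5), (x=3, y=7)
  Distance 7: (x=0, y=5), (x=6, y=5), (x=1, y=6), (x=5, y=6), (x=2, y=7), (x=4, y=7)
  Distance 8: (x=0, y=6), (x=6, y=6), (x=1, y=7), (x=5, y=7)  <- goal reached here
One shortest path (8 moves): (x=3, y=1) -> (x=3, y=2) -> (x=4, y=2) -> (x=5, y=2) -> (x=6, y=2) -> (x=6, y=3) -> (x=6, y=4) -> (x=6, y=5) -> (x=6, y=6)

Answer: Shortest path length: 8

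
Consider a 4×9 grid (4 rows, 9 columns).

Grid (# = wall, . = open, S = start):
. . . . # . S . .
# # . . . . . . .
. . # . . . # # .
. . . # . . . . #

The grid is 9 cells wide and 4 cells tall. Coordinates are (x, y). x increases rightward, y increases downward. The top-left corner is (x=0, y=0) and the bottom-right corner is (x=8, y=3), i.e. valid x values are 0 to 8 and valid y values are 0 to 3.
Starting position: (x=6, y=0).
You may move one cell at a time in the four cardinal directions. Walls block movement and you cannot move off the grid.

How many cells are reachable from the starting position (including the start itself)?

Answer: Reachable cells: 23

Derivation:
BFS flood-fill from (x=6, y=0):
  Distance 0: (x=6, y=0)
  Distance 1: (x=5, y=0), (x=7, y=0), (x=6, y=1)
  Distance 2: (x=8, y=0), (x=5, y=1), (x=7, y=1)
  Distance 3: (x=4, y=1), (x=8, y=1), (x=5, y=2)
  Distance 4: (x=3, y=1), (x=4, y=2), (x=8, y=2), (x=5, y=3)
  Distance 5: (x=3, y=0), (x=2, y=1), (x=3, y=2), (x=4, y=3), (x=6, y=3)
  Distance 6: (x=2, y=0), (x=7, y=3)
  Distance 7: (x=1, y=0)
  Distance 8: (x=0, y=0)
Total reachable: 23 (grid has 28 open cells total)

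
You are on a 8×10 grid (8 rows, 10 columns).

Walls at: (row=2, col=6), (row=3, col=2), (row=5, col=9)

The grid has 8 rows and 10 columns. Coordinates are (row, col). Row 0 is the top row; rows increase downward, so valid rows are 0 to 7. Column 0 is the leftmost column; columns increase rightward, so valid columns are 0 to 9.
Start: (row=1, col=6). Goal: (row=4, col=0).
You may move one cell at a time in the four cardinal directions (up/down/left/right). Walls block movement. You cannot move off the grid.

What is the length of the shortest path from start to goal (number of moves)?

BFS from (row=1, col=6) until reaching (row=4, col=0):
  Distance 0: (row=1, col=6)
  Distance 1: (row=0, col=6), (row=1, col=5), (row=1, col=7)
  Distance 2: (row=0, col=5), (row=0, col=7), (row=1, col=4), (row=1, col=8), (row=2, col=5), (row=2, col=7)
  Distance 3: (row=0, col=4), (row=0, col=8), (row=1, col=3), (row=1, col=9), (row=2, col=4), (row=2, col=8), (row=3, col=5), (row=3, col=7)
  Distance 4: (row=0, col=3), (row=0, col=9), (row=1, col=2), (row=2, col=3), (row=2, col=9), (row=3, col=4), (row=3, col=6), (row=3, col=8), (row=4, col=5), (row=4, col=7)
  Distance 5: (row=0, col=2), (row=1, col=1), (row=2, col=2), (row=3, col=3), (row=3, col=9), (row=4, col=4), (row=4, col=6), (row=4, col=8), (row=5, col=5), (row=5, col=7)
  Distance 6: (row=0, col=1), (row=1, col=0), (row=2, col=1), (row=4, col=3), (row=4, col=9), (row=5, col=4), (row=5, col=6), (row=5, col=8), (row=6, col=5), (row=6, col=7)
  Distance 7: (row=0, col=0), (row=2, col=0), (row=3, col=1), (row=4, col=2), (row=5, col=3), (row=6, col=4), (row=6, col=6), (row=6, col=8), (row=7, col=5), (row=7, col=7)
  Distance 8: (row=3, col=0), (row=4, col=1), (row=5, col=2), (row=6, col=3), (row=6, col=9), (row=7, col=4), (row=7, col=6), (row=7, col=8)
  Distance 9: (row=4, col=0), (row=5, col=1), (row=6, col=2), (row=7, col=3), (row=7, col=9)  <- goal reached here
One shortest path (9 moves): (row=1, col=6) -> (row=1, col=5) -> (row=1, col=4) -> (row=1, col=3) -> (row=1, col=2) -> (row=1, col=1) -> (row=1, col=0) -> (row=2, col=0) -> (row=3, col=0) -> (row=4, col=0)

Answer: Shortest path length: 9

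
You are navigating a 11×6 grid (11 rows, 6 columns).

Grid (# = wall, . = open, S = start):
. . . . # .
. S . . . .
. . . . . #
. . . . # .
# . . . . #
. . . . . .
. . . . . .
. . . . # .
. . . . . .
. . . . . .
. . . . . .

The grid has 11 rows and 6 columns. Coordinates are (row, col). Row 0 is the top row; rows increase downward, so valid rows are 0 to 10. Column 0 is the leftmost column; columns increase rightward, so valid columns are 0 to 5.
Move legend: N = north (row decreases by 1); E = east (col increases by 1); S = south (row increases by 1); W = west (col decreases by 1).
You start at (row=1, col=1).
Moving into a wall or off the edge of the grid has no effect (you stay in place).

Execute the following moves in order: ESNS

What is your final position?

Start: (row=1, col=1)
  E (east): (row=1, col=1) -> (row=1, col=2)
  S (south): (row=1, col=2) -> (row=2, col=2)
  N (north): (row=2, col=2) -> (row=1, col=2)
  S (south): (row=1, col=2) -> (row=2, col=2)
Final: (row=2, col=2)

Answer: Final position: (row=2, col=2)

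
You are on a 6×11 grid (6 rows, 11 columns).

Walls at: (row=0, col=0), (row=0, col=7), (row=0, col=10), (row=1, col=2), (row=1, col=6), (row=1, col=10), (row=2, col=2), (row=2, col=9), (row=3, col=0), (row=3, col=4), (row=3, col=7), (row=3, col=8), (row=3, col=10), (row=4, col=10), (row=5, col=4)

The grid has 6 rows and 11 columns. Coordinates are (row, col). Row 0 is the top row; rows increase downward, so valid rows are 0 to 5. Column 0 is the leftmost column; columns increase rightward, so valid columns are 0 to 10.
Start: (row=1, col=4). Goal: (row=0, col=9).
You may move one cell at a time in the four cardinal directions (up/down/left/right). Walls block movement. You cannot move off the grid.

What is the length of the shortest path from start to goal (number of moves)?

BFS from (row=1, col=4) until reaching (row=0, col=9):
  Distance 0: (row=1, col=4)
  Distance 1: (row=0, col=4), (row=1, col=3), (row=1, col=5), (row=2, col=4)
  Distance 2: (row=0, col=3), (row=0, col=5), (row=2, col=3), (row=2, col=5)
  Distance 3: (row=0, col=2), (row=0, col=6), (row=2, col=6), (row=3, col=3), (row=3, col=5)
  Distance 4: (row=0, col=1), (row=2, col=7), (row=3, col=2), (row=3, col=6), (row=4, col=3), (row=4, col=5)
  Distance 5: (row=1, col=1), (row=1, col=7), (row=2, col=8), (row=3, col=1), (row=4, col=2), (row=4, col=4), (row=4, col=6), (row=5, col=3), (row=5, col=5)
  Distance 6: (row=1, col=0), (row=1, col=8), (row=2, col=1), (row=4, col=1), (row=4, col=7), (row=5, col=2), (row=5, col=6)
  Distance 7: (row=0, col=8), (row=1, col=9), (row=2, col=0), (row=4, col=0), (row=4, col=8), (row=5, col=1), (row=5, col=7)
  Distance 8: (row=0, col=9), (row=4, col=9), (row=5, col=0), (row=5, col=8)  <- goal reached here
One shortest path (8 moves): (row=1, col=4) -> (row=1, col=5) -> (row=2, col=5) -> (row=2, col=6) -> (row=2, col=7) -> (row=2, col=8) -> (row=1, col=8) -> (row=1, col=9) -> (row=0, col=9)

Answer: Shortest path length: 8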